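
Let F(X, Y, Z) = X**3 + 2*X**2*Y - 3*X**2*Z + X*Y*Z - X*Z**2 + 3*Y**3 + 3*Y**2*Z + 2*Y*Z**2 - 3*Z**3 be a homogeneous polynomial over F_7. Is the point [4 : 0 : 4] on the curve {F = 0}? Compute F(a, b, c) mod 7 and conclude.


F(4,0,4) ≡ 1 (mod 7); P is NOT on the curve.

Evaluate F(4, 0, 4) term-by-term (mod 7).
  X**3 ↦ 1·64·1·1 = 64
  2*X**2*Y ↦ 2·16·0·1 = 0
  -3*X**2*Z ↦ -3·16·1·4 = -192
  X*Y*Z ↦ 1·4·0·4 = 0
  -X*Z**2 ↦ -1·4·1·16 = -64
  3*Y**3 ↦ 3·1·0·1 = 0
  3*Y**2*Z ↦ 3·1·0·4 = 0
  2*Y*Z**2 ↦ 2·1·0·16 = 0
  -3*Z**3 ↦ -3·1·1·64 = -192
Sum: F(4, 0, 4) = (64) + (0) + (-192) + (0) + (-64) + (0) + (0) + (0) + (-192) = -384.
Reducing mod 7: -384 ≡ 1 (mod 7).
Since F(a, b, c) ≡ 1 ≠ 0 (mod 7), P does NOT lie on the curve.


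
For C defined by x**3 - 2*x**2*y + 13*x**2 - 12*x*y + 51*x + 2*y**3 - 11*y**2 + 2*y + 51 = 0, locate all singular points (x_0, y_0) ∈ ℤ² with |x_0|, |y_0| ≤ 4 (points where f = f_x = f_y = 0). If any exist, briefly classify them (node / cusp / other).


Singular points: {(-3, 2)}; classification: cusp.

Compute partial derivatives:
  f_x = 3*x**2 - 4*x*y + 26*x - 12*y + 51.
  f_y = -2*x**2 - 12*x + 6*y**2 - 22*y + 2.
Scan x_0 ∈ {−4, ..., 4}. For each x_0, f_y(x_0, y) is a polynomial in y; find its integer roots y ∈ {−4, ..., 4}, then test f_x and f at those candidates.
  x = -4: f_y(-4, y) = 6*y**2 - 22*y + 18; no integer root y with |y| ≤ 4.
  x = -3: f_y(-3, y) = 6*y**2 - 22*y + 20; vanishes at y ∈ {2}. (-3, 2): f_x = 0, f = 0 — SINGULAR.
  x = -2: f_y(-2, y) = 6*y**2 - 22*y + 18; no integer root y with |y| ≤ 4.
  x = -1: f_y(-1, y) = 6*y**2 - 22*y + 12; vanishes at y ∈ {3}. (-1, 3): f_x = 4 ≠ 0.
  x = 0: f_y(0, y) = 6*y**2 - 22*y + 2; no integer root y with |y| ≤ 4.
  x = 1: f_y(1, y) = 6*y**2 - 22*y - 12; no integer root y with |y| ≤ 4.
  x = 2: f_y(2, y) = 6*y**2 - 22*y - 30; no integer root y with |y| ≤ 4.
  x = 3: f_y(3, y) = 6*y**2 - 22*y - 52; no integer root y with |y| ≤ 4.
  x = 4: f_y(4, y) = 6*y**2 - 22*y - 78; no integer root y with |y| ≤ 4.
Only singular point on the grid: (-3, 2).
Classify: substitute x = -3 + u, y = 2 + v and expand: f = u**3 - 2*u**2*v + 2*v**3 + v**2.
No constant or linear terms (consistent with a singular point). Quadratic part: v**2. Cubic part: u**3 - 2*u**2*v + 2*v**3.
The quadratic part v**2 is a perfect square, so there is a single (double) tangent line v = 0, i.e. y = 2. Restricting the cubic part to that line (v = 0) leaves u**3 ≠ 0, so f is not divisible by v and the branch is v² ≈ -u**3 to lowest order — this is a cusp.
Classification: cusp.


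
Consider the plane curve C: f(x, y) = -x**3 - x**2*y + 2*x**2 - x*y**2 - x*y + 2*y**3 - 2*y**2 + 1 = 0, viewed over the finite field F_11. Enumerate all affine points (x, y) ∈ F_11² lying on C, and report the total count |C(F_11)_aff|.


Affine F_11-points: {(1, 9), (2, 2), (2, 5), (2, 6), (4, 1), (6, 0), (6, 7), (6, 8), (7, 4)}; count = 9.

For each of the 121 pairs (x, y) ∈ F_11², evaluate f(x, y) mod 11. Record the zeros.
  x = 0: [0↦1, 1↦1, 2↦9, 3↦4, 4↦9, 5↦3, 6↦9, 7↦6, 8↦6, 9↦10, 10↦8]  zeros at y ∈ ∅
  x = 1: [0↦2, 1↦10, 2↦2, 3↦1, 4↦8, 5↦2, 6↦6, 7↦10, 8↦4, 9↦0, 10↦10]  zeros at y ∈ {9}
  x = 2: [0↦1, 1↦4, 2↦0, 3↦1, 4↦8, 5↦0, 6↦0, 7↦9, 8↦6, 9↦3, 10↦1]  zeros at y ∈ {2, 5, 6}
  x = 3: [0↦3, 1↦10, 2↦8, 3↦9, 4↦3, 5↦2, 6↦7, 7↦8, 8↦6, 9↦2, 10↦8]  zeros at y ∈ ∅
  x = 4: [0↦2, 1↦0, 2↦9, 3↦8, 4↦9, 5↦2, 6↦10, 7↦1, 8↦9, 9↦2, 10↦3]  zeros at y ∈ {1}
  x = 5: [0↦3, 1↦1, 2↦8, 3↦3, 4↦9, 5↦5, 6↦3, 7↦4, 8↦9, 9↦8, 10↦2]  zeros at y ∈ ∅
  x = 6: [0↦0, 1↦7, 2↦10, 3↦10, 4↦8, 5↦5, 6↦2, 7↦0, 8↦0, 9↦3, 10↦10]  zeros at y ∈ {0, 7, 8}
  x = 7: [0↦9, 1↦1, 2↦9, 3↦1, 4↦0, 5↦7, 6↦1, 7↦5, 8↦9, 9↦3, 10↦10]  zeros at y ∈ {4}
  x = 8: [0↦2, 1↦10, 2↦10, 3↦3, 4↦1, 5↦5, 6↦5, 7↦2, 8↦8, 9↦2, 10↦7]  zeros at y ∈ ∅
  x = 9: [0↦6, 1↦6, 2↦7, 3↦10, 4↦5, 5↦4, 6↦8, 7↦7, 8↦2, 9↦5, 10↦6]  zeros at y ∈ ∅
  x = 10: [0↦4, 1↦5, 2↦5, 3↦5, 4↦6, 5↦9, 6↦4, 7↦3, 8↦7, 9↦6, 10↦1]  zeros at y ∈ ∅
Collecting zeros: affine points = {(1, 9), (2, 2), (2, 5), (2, 6), (4, 1), (6, 0), (6, 7), (6, 8), (7, 4)}.
Total count |C(F_11)_aff| = 9.


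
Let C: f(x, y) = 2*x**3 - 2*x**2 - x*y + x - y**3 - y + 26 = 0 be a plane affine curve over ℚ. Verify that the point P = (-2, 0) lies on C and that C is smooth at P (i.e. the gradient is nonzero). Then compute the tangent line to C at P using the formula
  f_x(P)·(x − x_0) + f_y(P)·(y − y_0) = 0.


Tangent line at P: 33*x + y + 66 = 0.

Step 1: f(-2, 0) = 0, so P lies on C.
Step 2: partial derivatives
  f_x(x, y) = 6*x**2 - 4*x - y + 1, f_y(x, y) = -x - 3*y**2 - 1.
  f_x(P) = 33, f_y(P) = 1 (gradient nonzero, so P is smooth).
Step 3: tangent line at P: 33·(x − -2) + 1·(y − 0) = 0.
Expanding: 33*x + y + 66 = 0.


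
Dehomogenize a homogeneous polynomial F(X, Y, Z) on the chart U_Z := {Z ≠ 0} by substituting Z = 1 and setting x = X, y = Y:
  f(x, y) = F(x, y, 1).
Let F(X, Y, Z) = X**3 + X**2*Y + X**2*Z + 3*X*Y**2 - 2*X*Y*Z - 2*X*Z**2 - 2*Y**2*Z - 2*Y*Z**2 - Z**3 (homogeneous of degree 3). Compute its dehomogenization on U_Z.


f(x, y) = x**3 + x**2*y + x**2 + 3*x*y**2 - 2*x*y - 2*x - 2*y**2 - 2*y - 1

On U_Z we set Z = 1. Each monomial c·X^i·Y^j·Z^k in F becomes c·x^i·y^j·1^k = c·x^i·y^j.
Substituting Z = 1: F(X, Y, 1) = x**3 + x**2*y + x**2 + 3*x*y**2 - 2*x*y - 2*x - 2*y**2 - 2*y - 1.
Note: deg(f) ≤ deg(F) = 3; strict inequality happens when F is divisible by Z (lost terms).


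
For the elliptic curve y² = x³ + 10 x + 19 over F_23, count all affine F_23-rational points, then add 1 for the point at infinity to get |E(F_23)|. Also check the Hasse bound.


Affine points = {(2, 1), (2, 22), (4, 10), (4, 13), (7, 8), (7, 15), (8, 6), (8, 17), (12, 2), (12, 21), (13, 0), (15, 5), (15, 18), (20, 10), (20, 13), (22, 10), (22, 13)}; affine count = 17; |E(F_23)| = 18.

Discriminant check: Δ ∝ 4a³ + 27b² = 4·10³ + 27·19² = 4·1000 + 27·361 ≡ 16 (mod 23). Nonzero ⇒ E is nonsingular.
For each x ∈ F_23, compute rhs = x³ + 10·x + 19 mod 23, then count y ∈ F_23 with y² ≡ rhs.
  x = 0: rhs = 19, matching y values: none (0 points).
  x = 1: rhs = 7, matching y values: none (0 points).
  x = 2: rhs = 1, matching y values: 1, 22 (2 points).
  x = 3: rhs = 7, matching y values: none (0 points).
  x = 4: rhs = 8, matching y values: 10, 13 (2 points).
  x = 5: rhs = 10, matching y values: none (0 points).
  x = 6: rhs = 19, matching y values: none (0 points).
  x = 7: rhs = 18, matching y values: 8, 15 (2 points).
  x = 8: rhs = 13, matching y values: 6, 17 (2 points).
  x = 9: rhs = 10, matching y values: none (0 points).
  x = 10: rhs = 15, matching y values: none (0 points).
  x = 11: rhs = 11, matching y values: none (0 points).
  x = 12: rhs = 4, matching y values: 2, 21 (2 points).
  x = 13: rhs = 0, matching y values: 0 (1 points).
  x = 14: rhs = 5, matching y values: none (0 points).
  x = 15: rhs = 2, matching y values: 5, 18 (2 points).
  x = 16: rhs = 20, matching y values: none (0 points).
  x = 17: rhs = 19, matching y values: none (0 points).
  x = 18: rhs = 5, matching y values: none (0 points).
  x = 19: rhs = 7, matching y values: none (0 points).
  x = 20: rhs = 8, matching y values: 10, 13 (2 points).
  x = 21: rhs = 14, matching y values: none (0 points).
  x = 22: rhs = 8, matching y values: 10, 13 (2 points).
Total affine count: 17.
Full point count |E(F_23)| = 17 + 1 = 18.
Hasse bound: |18 − (23+1)| = |-6| = 6 ≤ 2√23 ≈ 9.5917 ✓.


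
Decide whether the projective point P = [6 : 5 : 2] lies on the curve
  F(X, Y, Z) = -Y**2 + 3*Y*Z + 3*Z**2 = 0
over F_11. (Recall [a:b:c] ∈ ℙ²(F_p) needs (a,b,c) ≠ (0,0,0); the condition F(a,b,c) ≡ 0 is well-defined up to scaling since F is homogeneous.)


F(6,5,2) ≡ 6 (mod 11); P is NOT on the curve.

Evaluate F(6, 5, 2) term-by-term (mod 11).
  -Y**2 ↦ -1·1·25·1 = -25
  3*Y*Z ↦ 3·1·5·2 = 30
  3*Z**2 ↦ 3·1·1·4 = 12
Sum: F(6, 5, 2) = (-25) + (30) + (12) = 17.
Reducing mod 11: 17 ≡ 6 (mod 11).
Since F(a, b, c) ≡ 6 ≠ 0 (mod 11), P does NOT lie on the curve.


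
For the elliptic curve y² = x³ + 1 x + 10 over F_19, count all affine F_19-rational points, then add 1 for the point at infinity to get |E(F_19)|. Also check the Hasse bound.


Affine points = {(2, 1), (2, 18), (5, 8), (5, 11), (6, 2), (6, 17), (8, 6), (8, 13), (9, 8), (9, 11), (13, 4), (13, 15), (17, 0)}; affine count = 13; |E(F_19)| = 14.

Discriminant check: Δ ∝ 4a³ + 27b² = 4·1³ + 27·10² = 4·1 + 27·100 ≡ 6 (mod 19). Nonzero ⇒ E is nonsingular.
For each x ∈ F_19, compute rhs = x³ + 1·x + 10 mod 19, then count y ∈ F_19 with y² ≡ rhs.
  x = 0: rhs = 10, matching y values: none (0 points).
  x = 1: rhs = 12, matching y values: none (0 points).
  x = 2: rhs = 1, matching y values: 1, 18 (2 points).
  x = 3: rhs = 2, matching y values: none (0 points).
  x = 4: rhs = 2, matching y values: none (0 points).
  x = 5: rhs = 7, matching y values: 8, 11 (2 points).
  x = 6: rhs = 4, matching y values: 2, 17 (2 points).
  x = 7: rhs = 18, matching y values: none (0 points).
  x = 8: rhs = 17, matching y values: 6, 13 (2 points).
  x = 9: rhs = 7, matching y values: 8, 11 (2 points).
  x = 10: rhs = 13, matching y values: none (0 points).
  x = 11: rhs = 3, matching y values: none (0 points).
  x = 12: rhs = 2, matching y values: none (0 points).
  x = 13: rhs = 16, matching y values: 4, 15 (2 points).
  x = 14: rhs = 13, matching y values: none (0 points).
  x = 15: rhs = 18, matching y values: none (0 points).
  x = 16: rhs = 18, matching y values: none (0 points).
  x = 17: rhs = 0, matching y values: 0 (1 points).
  x = 18: rhs = 8, matching y values: none (0 points).
Total affine count: 13.
Full point count |E(F_19)| = 13 + 1 = 14.
Hasse bound: |14 − (19+1)| = |-6| = 6 ≤ 2√19 ≈ 8.7178 ✓.


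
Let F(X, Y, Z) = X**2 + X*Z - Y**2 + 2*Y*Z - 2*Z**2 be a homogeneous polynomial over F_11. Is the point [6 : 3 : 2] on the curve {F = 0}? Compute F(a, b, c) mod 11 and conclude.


F(6,3,2) ≡ 10 (mod 11); P is NOT on the curve.

Evaluate F(6, 3, 2) term-by-term (mod 11).
  X**2 ↦ 1·36·1·1 = 36
  X*Z ↦ 1·6·1·2 = 12
  -Y**2 ↦ -1·1·9·1 = -9
  2*Y*Z ↦ 2·1·3·2 = 12
  -2*Z**2 ↦ -2·1·1·4 = -8
Sum: F(6, 3, 2) = (36) + (12) + (-9) + (12) + (-8) = 43.
Reducing mod 11: 43 ≡ 10 (mod 11).
Since F(a, b, c) ≡ 10 ≠ 0 (mod 11), P does NOT lie on the curve.


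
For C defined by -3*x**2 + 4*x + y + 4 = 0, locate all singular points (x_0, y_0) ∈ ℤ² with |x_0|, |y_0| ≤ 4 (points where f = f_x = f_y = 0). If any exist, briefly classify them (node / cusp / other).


No singular points in the scanned grid; C is smooth there.

Compute partial derivatives:
  f_x = 4 - 6*x.
  f_y = 1.
f_y = 1 is a nonzero constant, so f_y never vanishes: no point (x, y) can satisfy f = f_x = f_y = 0. In particular no (x, y) ∈ {−4, ..., 4}² is singular; the curve is smooth.


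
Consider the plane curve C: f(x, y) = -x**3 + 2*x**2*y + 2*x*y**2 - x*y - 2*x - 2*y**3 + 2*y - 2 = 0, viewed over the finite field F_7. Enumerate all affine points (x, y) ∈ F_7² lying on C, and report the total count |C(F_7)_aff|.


Affine F_7-points: {(0, 2), (1, 2), (2, 0), (3, 0), (3, 1), (3, 2), (5, 5), (6, 3)}; count = 8.

For each of the 49 pairs (x, y) ∈ F_7², evaluate f(x, y) mod 7. Record the zeros.
  x = 0: [0↦5, 1↦5, 2↦0, 3↦6, 4↦4, 5↦3, 6↦5]  zeros at y ∈ {2}
  x = 1: [0↦2, 1↦5, 2↦0, 3↦3, 4↦2, 5↦6, 6↦3]  zeros at y ∈ {2}
  x = 2: [0↦0, 1↦3, 2↦2, 3↦6, 4↦3, 5↦2, 6↦5]  zeros at y ∈ {0}
  x = 3: [0↦0, 1↦0, 2↦0, 3↦2, 4↦1, 5↦6, 6↦5]  zeros at y ∈ {0, 1, 2}
  x = 4: [0↦3, 1↦4, 2↦2, 3↦6, 4↦4, 5↦5, 6↦4]  zeros at y ∈ ∅
  x = 5: [0↦3, 1↦2, 2↦2, 3↦5, 4↦6, 5↦0, 6↦3]  zeros at y ∈ {5}
  x = 6: [0↦1, 1↦2, 2↦1, 3↦0, 4↦1, 5↦6, 6↦3]  zeros at y ∈ {3}
Collecting zeros: affine points = {(0, 2), (1, 2), (2, 0), (3, 0), (3, 1), (3, 2), (5, 5), (6, 3)}.
Total count |C(F_7)_aff| = 8.


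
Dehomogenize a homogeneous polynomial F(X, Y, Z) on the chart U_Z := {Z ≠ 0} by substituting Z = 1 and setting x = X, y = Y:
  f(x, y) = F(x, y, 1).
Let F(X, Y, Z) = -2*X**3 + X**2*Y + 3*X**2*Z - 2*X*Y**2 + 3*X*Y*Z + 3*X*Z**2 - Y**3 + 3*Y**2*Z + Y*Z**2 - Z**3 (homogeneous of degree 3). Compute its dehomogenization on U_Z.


f(x, y) = -2*x**3 + x**2*y + 3*x**2 - 2*x*y**2 + 3*x*y + 3*x - y**3 + 3*y**2 + y - 1

On U_Z we set Z = 1. Each monomial c·X^i·Y^j·Z^k in F becomes c·x^i·y^j·1^k = c·x^i·y^j.
Substituting Z = 1: F(X, Y, 1) = -2*x**3 + x**2*y + 3*x**2 - 2*x*y**2 + 3*x*y + 3*x - y**3 + 3*y**2 + y - 1.
Note: deg(f) ≤ deg(F) = 3; strict inequality happens when F is divisible by Z (lost terms).


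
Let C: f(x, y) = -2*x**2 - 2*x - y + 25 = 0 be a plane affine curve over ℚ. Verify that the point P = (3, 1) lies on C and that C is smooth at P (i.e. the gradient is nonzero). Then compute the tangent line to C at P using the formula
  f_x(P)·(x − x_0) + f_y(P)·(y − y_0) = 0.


Tangent line at P: -14*x - y + 43 = 0.

Step 1: f(3, 1) = 0, so P lies on C.
Step 2: partial derivatives
  f_x(x, y) = -4*x - 2, f_y(x, y) = -1.
  f_x(P) = -14, f_y(P) = -1 (gradient nonzero, so P is smooth).
Step 3: tangent line at P: -14·(x − 3) + -1·(y − 1) = 0.
Expanding: -14*x - y + 43 = 0.


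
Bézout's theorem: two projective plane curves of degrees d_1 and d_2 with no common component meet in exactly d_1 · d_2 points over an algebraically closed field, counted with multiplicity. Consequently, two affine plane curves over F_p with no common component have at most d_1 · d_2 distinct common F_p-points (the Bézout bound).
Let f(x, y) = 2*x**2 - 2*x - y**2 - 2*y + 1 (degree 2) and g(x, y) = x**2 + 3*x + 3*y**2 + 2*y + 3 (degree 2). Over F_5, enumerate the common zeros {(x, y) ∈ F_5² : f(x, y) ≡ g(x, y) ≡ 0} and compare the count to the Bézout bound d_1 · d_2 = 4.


Common zeros: ∅; count = 0; Bézout bound = 4.

deg(f) = 2, deg(g) = 2, so Bézout bound = 4.
Scan x ∈ F_5. For each x, list the y ∈ F_5 with f(x, y) ≡ 0 and those with g(x, y) ≡ 0 (mod 5); the common zeros in that column are the intersection.
  x = 0: f ≡ 0 at y ∈ ∅; g ≡ 0 at y ∈ ∅; common: ∅.
  x = 1: f ≡ 0 at y ∈ ∅; g ≡ 0 at y ∈ {3}; common: ∅.
  x = 2: f ≡ 0 at y ∈ {0, 3}; g ≡ 0 at y ∈ ∅; common: ∅.
  x = 3: f ≡ 0 at y ∈ {1, 2}; g ≡ 0 at y ∈ ∅; common: ∅.
  x = 4: f ≡ 0 at y ∈ {0, 3}; g ≡ 0 at y ∈ ∅; common: ∅.
Collecting: common zeros = ∅, so the count is 0.
Comparison with the Bézout bound: 0 ≤ 4 = deg(f)·deg(g), as expected for curves with no common component (the affine F_5-count falls short of the bound because intersections may lie at infinity, over extension fields, or carry multiplicity).


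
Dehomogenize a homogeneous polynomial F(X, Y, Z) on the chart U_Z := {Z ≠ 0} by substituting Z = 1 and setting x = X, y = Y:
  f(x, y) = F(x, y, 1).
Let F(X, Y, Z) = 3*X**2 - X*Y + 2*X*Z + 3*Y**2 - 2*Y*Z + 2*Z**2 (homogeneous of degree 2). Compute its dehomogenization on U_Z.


f(x, y) = 3*x**2 - x*y + 2*x + 3*y**2 - 2*y + 2

On U_Z we set Z = 1. Each monomial c·X^i·Y^j·Z^k in F becomes c·x^i·y^j·1^k = c·x^i·y^j.
Substituting Z = 1: F(X, Y, 1) = 3*x**2 - x*y + 2*x + 3*y**2 - 2*y + 2.
Note: deg(f) ≤ deg(F) = 2; strict inequality happens when F is divisible by Z (lost terms).


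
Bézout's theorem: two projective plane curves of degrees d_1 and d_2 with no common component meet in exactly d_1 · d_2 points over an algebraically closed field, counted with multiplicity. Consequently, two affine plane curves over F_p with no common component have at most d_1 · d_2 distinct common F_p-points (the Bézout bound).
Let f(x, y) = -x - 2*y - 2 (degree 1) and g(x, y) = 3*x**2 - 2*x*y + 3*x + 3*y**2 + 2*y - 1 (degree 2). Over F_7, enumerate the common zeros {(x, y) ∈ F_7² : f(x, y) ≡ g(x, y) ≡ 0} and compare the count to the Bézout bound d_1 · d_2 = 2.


Common zeros: {(0, 6)}; count = 1; Bézout bound = 2.

deg(f) = 1, deg(g) = 2, so Bézout bound = 2.
Scan x ∈ F_7. For each x, list the y ∈ F_7 with f(x, y) ≡ 0 and those with g(x, y) ≡ 0 (mod 7); the common zeros in that column are the intersection.
  x = 0: f ≡ 0 at y ∈ {6}; g ≡ 0 at y ∈ {5, 6}; common: {6}.
  x = 1: f ≡ 0 at y ∈ {2}; g ≡ 0 at y ∈ ∅; common: ∅.
  x = 2: f ≡ 0 at y ∈ {5}; g ≡ 0 at y ∈ ∅; common: ∅.
  x = 3: f ≡ 0 at y ∈ {1}; g ≡ 0 at y ∈ {0, 6}; common: ∅.
  x = 4: f ≡ 0 at y ∈ {4}; g ≡ 0 at y ∈ {1}; common: ∅.
  x = 5: f ≡ 0 at y ∈ {0}; g ≡ 0 at y ∈ {1, 4}; common: ∅.
  x = 6: f ≡ 0 at y ∈ {3}; g ≡ 0 at y ∈ {4}; common: ∅.
Collecting: common zeros = {(0, 6)}, so the count is 1.
Comparison with the Bézout bound: 1 ≤ 2 = deg(f)·deg(g), as expected for curves with no common component (the affine F_7-count falls short of the bound because intersections may lie at infinity, over extension fields, or carry multiplicity).


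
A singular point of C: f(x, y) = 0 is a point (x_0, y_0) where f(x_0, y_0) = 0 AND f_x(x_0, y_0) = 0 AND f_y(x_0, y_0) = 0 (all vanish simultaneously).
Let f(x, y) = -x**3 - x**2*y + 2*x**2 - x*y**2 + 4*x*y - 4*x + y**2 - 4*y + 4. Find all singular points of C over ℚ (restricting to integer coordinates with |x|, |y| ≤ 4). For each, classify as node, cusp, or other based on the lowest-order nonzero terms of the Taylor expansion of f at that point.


Singular points: {(0, 2)}; classification: cusp.

Compute partial derivatives:
  f_x = -3*x**2 - 2*x*y + 4*x - y**2 + 4*y - 4.
  f_y = -x**2 - 2*x*y + 4*x + 2*y - 4.
Scan x_0 ∈ {−4, ..., 4}. For each x_0, f_y(x_0, y) is a polynomial in y; find its integer roots y ∈ {−4, ..., 4}, then test f_x and f at those candidates.
  x = -4: f_y(-4, y) = 10*y - 36; no integer root y with |y| ≤ 4.
  x = -3: f_y(-3, y) = 8*y - 25; no integer root y with |y| ≤ 4.
  x = -2: f_y(-2, y) = 6*y - 16; no integer root y with |y| ≤ 4.
  x = -1: f_y(-1, y) = 4*y - 9; no integer root y with |y| ≤ 4.
  x = 0: f_y(0, y) = 2*y - 4; vanishes at y ∈ {2}. (0, 2): f_x = 0, f = 0 — SINGULAR.
  x = 1: f_y(1, y) = -1; no integer root y with |y| ≤ 4.
  x = 2: f_y(2, y) = -2*y; vanishes at y ∈ {0}. (2, 0): f_x = -8 ≠ 0.
  x = 3: f_y(3, y) = -4*y - 1; no integer root y with |y| ≤ 4.
  x = 4: f_y(4, y) = -6*y - 4; no integer root y with |y| ≤ 4.
Only singular point on the grid: (0, 2).
Classify: substitute x = 0 + u, y = 2 + v and expand: f = -u**3 - u**2*v - u*v**2 + v**2.
No constant or linear terms (consistent with a singular point). Quadratic part: v**2. Cubic part: -u**3 - u**2*v - u*v**2.
The quadratic part v**2 is a perfect square, so there is a single (double) tangent line v = 0, i.e. y = 2. Restricting the cubic part to that line (v = 0) leaves -u**3 ≠ 0, so f is not divisible by v and the branch is v² ≈ u**3 to lowest order — this is a cusp.
Classification: cusp.


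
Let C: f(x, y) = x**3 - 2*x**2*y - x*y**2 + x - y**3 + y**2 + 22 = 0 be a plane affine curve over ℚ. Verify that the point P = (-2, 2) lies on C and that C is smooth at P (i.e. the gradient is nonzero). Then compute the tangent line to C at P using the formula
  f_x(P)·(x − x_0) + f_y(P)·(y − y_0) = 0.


Tangent line at P: 25*x - 8*y + 66 = 0.

Step 1: f(-2, 2) = 0, so P lies on C.
Step 2: partial derivatives
  f_x(x, y) = 3*x**2 - 4*x*y - y**2 + 1, f_y(x, y) = -2*x**2 - 2*x*y - 3*y**2 + 2*y.
  f_x(P) = 25, f_y(P) = -8 (gradient nonzero, so P is smooth).
Step 3: tangent line at P: 25·(x − -2) + -8·(y − 2) = 0.
Expanding: 25*x - 8*y + 66 = 0.


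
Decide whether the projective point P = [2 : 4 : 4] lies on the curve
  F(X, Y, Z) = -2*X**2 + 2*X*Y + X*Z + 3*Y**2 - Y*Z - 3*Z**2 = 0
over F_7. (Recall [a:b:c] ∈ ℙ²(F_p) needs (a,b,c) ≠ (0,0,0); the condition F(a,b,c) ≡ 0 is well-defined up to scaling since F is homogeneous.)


F(2,4,4) ≡ 0 (mod 7); P is on the curve.

Evaluate F(2, 4, 4) term-by-term (mod 7).
  -2*X**2 ↦ -2·4·1·1 = -8
  2*X*Y ↦ 2·2·4·1 = 16
  X*Z ↦ 1·2·1·4 = 8
  3*Y**2 ↦ 3·1·16·1 = 48
  -Y*Z ↦ -1·1·4·4 = -16
  -3*Z**2 ↦ -3·1·1·16 = -48
Sum: F(2, 4, 4) = (-8) + (16) + (8) + (48) + (-16) + (-48) = 0.
Reducing mod 7: 0 ≡ 0 (mod 7).
Since F(a, b, c) ≡ 0 (mod 7), P lies on the curve.


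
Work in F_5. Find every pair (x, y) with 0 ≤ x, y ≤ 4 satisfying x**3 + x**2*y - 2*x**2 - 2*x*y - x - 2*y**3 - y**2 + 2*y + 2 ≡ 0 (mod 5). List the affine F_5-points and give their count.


Affine F_5-points: {(0, 3), (1, 0), (1, 3), (1, 4), (2, 0), (3, 1), (3, 3), (4, 0), (4, 2)}; count = 9.

For each of the 25 pairs (x, y) ∈ F_5², evaluate f(x, y) mod 5. Record the zeros.
  x = 0: [0↦2, 1↦1, 2↦1, 3↦0, 4↦1]  zeros at y ∈ {3}
  x = 1: [0↦0, 1↦3, 2↦2, 3↦0, 4↦0]  zeros at y ∈ {0, 3, 4}
  x = 2: [0↦0, 1↦4, 2↦4, 3↦3, 4↦4]  zeros at y ∈ {0}
  x = 3: [0↦3, 1↦0, 2↦3, 3↦0, 4↦4]  zeros at y ∈ {1, 3}
  x = 4: [0↦0, 1↦2, 2↦0, 3↦2, 4↦1]  zeros at y ∈ {0, 2}
Collecting zeros: affine points = {(0, 3), (1, 0), (1, 3), (1, 4), (2, 0), (3, 1), (3, 3), (4, 0), (4, 2)}.
Total count |C(F_5)_aff| = 9.


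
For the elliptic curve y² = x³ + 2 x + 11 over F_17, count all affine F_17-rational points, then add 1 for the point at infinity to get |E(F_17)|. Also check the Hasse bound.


Affine points = {(4, 7), (4, 10), (6, 1), (6, 16), (11, 2), (11, 15), (15, 4), (15, 13), (16, 5), (16, 12)}; affine count = 10; |E(F_17)| = 11.

Discriminant check: Δ ∝ 4a³ + 27b² = 4·2³ + 27·11² = 4·8 + 27·121 ≡ 1 (mod 17). Nonzero ⇒ E is nonsingular.
For each x ∈ F_17, compute rhs = x³ + 2·x + 11 mod 17, then count y ∈ F_17 with y² ≡ rhs.
  x = 0: rhs = 11, matching y values: none (0 points).
  x = 1: rhs = 14, matching y values: none (0 points).
  x = 2: rhs = 6, matching y values: none (0 points).
  x = 3: rhs = 10, matching y values: none (0 points).
  x = 4: rhs = 15, matching y values: 7, 10 (2 points).
  x = 5: rhs = 10, matching y values: none (0 points).
  x = 6: rhs = 1, matching y values: 1, 16 (2 points).
  x = 7: rhs = 11, matching y values: none (0 points).
  x = 8: rhs = 12, matching y values: none (0 points).
  x = 9: rhs = 10, matching y values: none (0 points).
  x = 10: rhs = 11, matching y values: none (0 points).
  x = 11: rhs = 4, matching y values: 2, 15 (2 points).
  x = 12: rhs = 12, matching y values: none (0 points).
  x = 13: rhs = 7, matching y values: none (0 points).
  x = 14: rhs = 12, matching y values: none (0 points).
  x = 15: rhs = 16, matching y values: 4, 13 (2 points).
  x = 16: rhs = 8, matching y values: 5, 12 (2 points).
Total affine count: 10.
Full point count |E(F_17)| = 10 + 1 = 11.
Hasse bound: |11 − (17+1)| = |-7| = 7 ≤ 2√17 ≈ 8.2462 ✓.


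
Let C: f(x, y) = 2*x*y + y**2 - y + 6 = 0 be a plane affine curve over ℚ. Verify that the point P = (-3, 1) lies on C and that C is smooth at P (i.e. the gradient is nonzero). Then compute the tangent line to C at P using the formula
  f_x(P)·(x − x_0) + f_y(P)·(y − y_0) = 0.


Tangent line at P: 2*x - 5*y + 11 = 0.

Step 1: f(-3, 1) = 0, so P lies on C.
Step 2: partial derivatives
  f_x(x, y) = 2*y, f_y(x, y) = 2*x + 2*y - 1.
  f_x(P) = 2, f_y(P) = -5 (gradient nonzero, so P is smooth).
Step 3: tangent line at P: 2·(x − -3) + -5·(y − 1) = 0.
Expanding: 2*x - 5*y + 11 = 0.


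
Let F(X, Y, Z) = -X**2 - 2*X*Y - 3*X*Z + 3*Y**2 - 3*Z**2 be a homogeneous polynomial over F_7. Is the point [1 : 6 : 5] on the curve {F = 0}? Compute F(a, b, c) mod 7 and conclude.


F(1,6,5) ≡ 5 (mod 7); P is NOT on the curve.

Evaluate F(1, 6, 5) term-by-term (mod 7).
  -X**2 ↦ -1·1·1·1 = -1
  -2*X*Y ↦ -2·1·6·1 = -12
  -3*X*Z ↦ -3·1·1·5 = -15
  3*Y**2 ↦ 3·1·36·1 = 108
  -3*Z**2 ↦ -3·1·1·25 = -75
Sum: F(1, 6, 5) = (-1) + (-12) + (-15) + (108) + (-75) = 5.
Reducing mod 7: 5 ≡ 5 (mod 7).
Since F(a, b, c) ≡ 5 ≠ 0 (mod 7), P does NOT lie on the curve.


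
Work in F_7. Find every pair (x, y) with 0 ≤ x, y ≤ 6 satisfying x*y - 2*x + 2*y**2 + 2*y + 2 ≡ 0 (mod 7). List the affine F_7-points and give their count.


Affine F_7-points: {(0, 2), (0, 4), (1, 0), (1, 2), (2, 2), (2, 3), (3, 2), (3, 6), (4, 2), (5, 2), (5, 5), (6, 1), (6, 2)}; count = 13.

For each of the 49 pairs (x, y) ∈ F_7², evaluate f(x, y) mod 7. Record the zeros.
  x = 0: [0↦2, 1↦6, 2↦0, 3↦5, 4↦0, 5↦6, 6↦2]  zeros at y ∈ {2, 4}
  x = 1: [0↦0, 1↦5, 2↦0, 3↦6, 4↦2, 5↦2, 6↦6]  zeros at y ∈ {0, 2}
  x = 2: [0↦5, 1↦4, 2↦0, 3↦0, 4↦4, 5↦5, 6↦3]  zeros at y ∈ {2, 3}
  x = 3: [0↦3, 1↦3, 2↦0, 3↦1, 4↦6, 5↦1, 6↦0]  zeros at y ∈ {2, 6}
  x = 4: [0↦1, 1↦2, 2↦0, 3↦2, 4↦1, 5↦4, 6↦4]  zeros at y ∈ {2}
  x = 5: [0↦6, 1↦1, 2↦0, 3↦3, 4↦3, 5↦0, 6↦1]  zeros at y ∈ {2, 5}
  x = 6: [0↦4, 1↦0, 2↦0, 3↦4, 4↦5, 5↦3, 6↦5]  zeros at y ∈ {1, 2}
Collecting zeros: affine points = {(0, 2), (0, 4), (1, 0), (1, 2), (2, 2), (2, 3), (3, 2), (3, 6), (4, 2), (5, 2), (5, 5), (6, 1), (6, 2)}.
Total count |C(F_7)_aff| = 13.


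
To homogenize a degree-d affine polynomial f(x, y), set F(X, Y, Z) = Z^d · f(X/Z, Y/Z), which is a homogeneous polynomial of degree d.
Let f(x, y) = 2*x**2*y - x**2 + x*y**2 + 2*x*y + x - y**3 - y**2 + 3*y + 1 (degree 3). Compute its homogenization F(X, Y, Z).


F(X, Y, Z) = 2*X**2*Y - X**2*Z + X*Y**2 + 2*X*Y*Z + X*Z**2 - Y**3 - Y**2*Z + 3*Y*Z**2 + Z**3

deg(f) = 3.
Substitute x = X/Z, y = Y/Z into f, then multiply by Z^3.
  monomial 2·x^2·y^1 ↦ 2·X^2·Y^1·Z^0.
  monomial -1·x^2·y^0 ↦ -1·X^2·Y^0·Z^1.
  monomial 1·x^1·y^2 ↦ 1·X^1·Y^2·Z^0.
  monomial 2·x^1·y^1 ↦ 2·X^1·Y^1·Z^1.
  monomial 1·x^1·y^0 ↦ 1·X^1·Y^0·Z^2.
  monomial -1·x^0·y^3 ↦ -1·X^0·Y^3·Z^0.
  monomial -1·x^0·y^2 ↦ -1·X^0·Y^2·Z^1.
  monomial 3·x^0·y^1 ↦ 3·X^0·Y^1·Z^2.
  monomial 1·x^0·y^0 ↦ 1·X^0·Y^0·Z^3.
Collecting: F(X, Y, Z) = 2*X**2*Y - X**2*Z + X*Y**2 + 2*X*Y*Z + X*Z**2 - Y**3 - Y**2*Z + 3*Y*Z**2 + Z**3.


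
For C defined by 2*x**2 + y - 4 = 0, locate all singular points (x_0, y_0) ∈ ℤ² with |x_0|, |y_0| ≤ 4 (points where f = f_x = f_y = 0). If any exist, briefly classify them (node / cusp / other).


No singular points in the scanned grid; C is smooth there.

Compute partial derivatives:
  f_x = 4*x.
  f_y = 1.
f_y = 1 is a nonzero constant, so f_y never vanishes: no point (x, y) can satisfy f = f_x = f_y = 0. In particular no (x, y) ∈ {−4, ..., 4}² is singular; the curve is smooth.


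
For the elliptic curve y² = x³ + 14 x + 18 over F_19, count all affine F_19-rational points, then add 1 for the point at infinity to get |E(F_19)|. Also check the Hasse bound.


Affine points = {(2, 4), (2, 15), (3, 7), (3, 12), (4, 9), (4, 10), (5, 2), (5, 17), (16, 5), (16, 14), (17, 1), (17, 18)}; affine count = 12; |E(F_19)| = 13.

Discriminant check: Δ ∝ 4a³ + 27b² = 4·14³ + 27·18² = 4·2744 + 27·324 ≡ 2 (mod 19). Nonzero ⇒ E is nonsingular.
For each x ∈ F_19, compute rhs = x³ + 14·x + 18 mod 19, then count y ∈ F_19 with y² ≡ rhs.
  x = 0: rhs = 18, matching y values: none (0 points).
  x = 1: rhs = 14, matching y values: none (0 points).
  x = 2: rhs = 16, matching y values: 4, 15 (2 points).
  x = 3: rhs = 11, matching y values: 7, 12 (2 points).
  x = 4: rhs = 5, matching y values: 9, 10 (2 points).
  x = 5: rhs = 4, matching y values: 2, 17 (2 points).
  x = 6: rhs = 14, matching y values: none (0 points).
  x = 7: rhs = 3, matching y values: none (0 points).
  x = 8: rhs = 15, matching y values: none (0 points).
  x = 9: rhs = 18, matching y values: none (0 points).
  x = 10: rhs = 18, matching y values: none (0 points).
  x = 11: rhs = 2, matching y values: none (0 points).
  x = 12: rhs = 14, matching y values: none (0 points).
  x = 13: rhs = 3, matching y values: none (0 points).
  x = 14: rhs = 13, matching y values: none (0 points).
  x = 15: rhs = 12, matching y values: none (0 points).
  x = 16: rhs = 6, matching y values: 5, 14 (2 points).
  x = 17: rhs = 1, matching y values: 1, 18 (2 points).
  x = 18: rhs = 3, matching y values: none (0 points).
Total affine count: 12.
Full point count |E(F_19)| = 12 + 1 = 13.
Hasse bound: |13 − (19+1)| = |-7| = 7 ≤ 2√19 ≈ 8.7178 ✓.


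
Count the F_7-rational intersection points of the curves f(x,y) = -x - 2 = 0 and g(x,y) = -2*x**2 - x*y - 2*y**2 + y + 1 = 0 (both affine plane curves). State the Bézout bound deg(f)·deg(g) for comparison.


Common zeros: {(5, 0), (5, 5)}; count = 2; Bézout bound = 2.

deg(f) = 1, deg(g) = 2, so Bézout bound = 2.
Scan x ∈ F_7. For each x, list the y ∈ F_7 with f(x, y) ≡ 0 and those with g(x, y) ≡ 0 (mod 7); the common zeros in that column are the intersection.
  x = 0: f ≡ 0 at y ∈ ∅; g ≡ 0 at y ∈ {1, 3}; common: ∅.
  x = 1: f ≡ 0 at y ∈ ∅; g ≡ 0 at y ∈ ∅; common: ∅.
  x = 2: f ≡ 0 at y ∈ ∅; g ≡ 0 at y ∈ {0, 3}; common: ∅.
  x = 3: f ≡ 0 at y ∈ ∅; g ≡ 0 at y ∈ {1, 5}; common: ∅.
  x = 4: f ≡ 0 at y ∈ ∅; g ≡ 0 at y ∈ ∅; common: ∅.
  x = 5: f ≡ 0 at y ∈ {0, 1, 2, 3, 4, 5, 6}; g ≡ 0 at y ∈ {0, 5}; common: {0, 5}.
  x = 6: f ≡ 0 at y ∈ ∅; g ≡ 0 at y ∈ ∅; common: ∅.
Collecting: common zeros = {(5, 0), (5, 5)}, so the count is 2.
Comparison with the Bézout bound: 2 ≤ 2 = deg(f)·deg(g), as expected for curves with no common component (the bound is attained).


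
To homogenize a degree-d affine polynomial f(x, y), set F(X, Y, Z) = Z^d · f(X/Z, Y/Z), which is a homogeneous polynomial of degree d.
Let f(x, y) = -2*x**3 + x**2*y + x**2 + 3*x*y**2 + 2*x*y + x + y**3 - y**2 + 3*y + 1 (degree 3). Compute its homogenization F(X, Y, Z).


F(X, Y, Z) = -2*X**3 + X**2*Y + X**2*Z + 3*X*Y**2 + 2*X*Y*Z + X*Z**2 + Y**3 - Y**2*Z + 3*Y*Z**2 + Z**3

deg(f) = 3.
Substitute x = X/Z, y = Y/Z into f, then multiply by Z^3.
  monomial -2·x^3·y^0 ↦ -2·X^3·Y^0·Z^0.
  monomial 1·x^2·y^1 ↦ 1·X^2·Y^1·Z^0.
  monomial 1·x^2·y^0 ↦ 1·X^2·Y^0·Z^1.
  monomial 3·x^1·y^2 ↦ 3·X^1·Y^2·Z^0.
  monomial 2·x^1·y^1 ↦ 2·X^1·Y^1·Z^1.
  monomial 1·x^1·y^0 ↦ 1·X^1·Y^0·Z^2.
  monomial 1·x^0·y^3 ↦ 1·X^0·Y^3·Z^0.
  monomial -1·x^0·y^2 ↦ -1·X^0·Y^2·Z^1.
  monomial 3·x^0·y^1 ↦ 3·X^0·Y^1·Z^2.
  monomial 1·x^0·y^0 ↦ 1·X^0·Y^0·Z^3.
Collecting: F(X, Y, Z) = -2*X**3 + X**2*Y + X**2*Z + 3*X*Y**2 + 2*X*Y*Z + X*Z**2 + Y**3 - Y**2*Z + 3*Y*Z**2 + Z**3.


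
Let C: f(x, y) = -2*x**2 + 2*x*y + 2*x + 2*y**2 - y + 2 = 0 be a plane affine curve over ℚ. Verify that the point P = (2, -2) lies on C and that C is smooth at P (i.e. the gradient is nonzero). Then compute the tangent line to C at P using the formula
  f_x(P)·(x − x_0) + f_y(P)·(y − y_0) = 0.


Tangent line at P: -10*x - 5*y + 10 = 0.

Step 1: f(2, -2) = 0, so P lies on C.
Step 2: partial derivatives
  f_x(x, y) = -4*x + 2*y + 2, f_y(x, y) = 2*x + 4*y - 1.
  f_x(P) = -10, f_y(P) = -5 (gradient nonzero, so P is smooth).
Step 3: tangent line at P: -10·(x − 2) + -5·(y − -2) = 0.
Expanding: -10*x - 5*y + 10 = 0.


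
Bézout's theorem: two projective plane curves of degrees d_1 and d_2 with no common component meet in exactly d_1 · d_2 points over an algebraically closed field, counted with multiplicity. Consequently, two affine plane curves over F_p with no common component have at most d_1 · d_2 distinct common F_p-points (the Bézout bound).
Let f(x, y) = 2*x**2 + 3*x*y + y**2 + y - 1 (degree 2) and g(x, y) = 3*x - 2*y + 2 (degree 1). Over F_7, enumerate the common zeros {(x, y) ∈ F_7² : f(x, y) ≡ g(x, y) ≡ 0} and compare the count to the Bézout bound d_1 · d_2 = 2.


Common zeros: {(5, 5)}; count = 1; Bézout bound = 2.

deg(f) = 2, deg(g) = 1, so Bézout bound = 2.
Scan x ∈ F_7. For each x, list the y ∈ F_7 with f(x, y) ≡ 0 and those with g(x, y) ≡ 0 (mod 7); the common zeros in that column are the intersection.
  x = 0: f ≡ 0 at y ∈ ∅; g ≡ 0 at y ∈ {1}; common: ∅.
  x = 1: f ≡ 0 at y ∈ ∅; g ≡ 0 at y ∈ {6}; common: ∅.
  x = 2: f ≡ 0 at y ∈ {0}; g ≡ 0 at y ∈ {4}; common: ∅.
  x = 3: f ≡ 0 at y ∈ {1, 3}; g ≡ 0 at y ∈ {2}; common: ∅.
  x = 4: f ≡ 0 at y ∈ ∅; g ≡ 0 at y ∈ {0}; common: ∅.
  x = 5: f ≡ 0 at y ∈ {0, 5}; g ≡ 0 at y ∈ {5}; common: {5}.
  x = 6: f ≡ 0 at y ∈ {1}; g ≡ 0 at y ∈ {3}; common: ∅.
Collecting: common zeros = {(5, 5)}, so the count is 1.
Comparison with the Bézout bound: 1 ≤ 2 = deg(f)·deg(g), as expected for curves with no common component (the affine F_7-count falls short of the bound because intersections may lie at infinity, over extension fields, or carry multiplicity).


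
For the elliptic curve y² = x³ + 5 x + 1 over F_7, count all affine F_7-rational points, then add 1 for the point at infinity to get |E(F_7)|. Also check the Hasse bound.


Affine points = {(0, 1), (0, 6), (1, 0), (3, 1), (3, 6), (4, 1), (4, 6), (5, 2), (5, 5), (6, 3), (6, 4)}; affine count = 11; |E(F_7)| = 12.

Discriminant check: Δ ∝ 4a³ + 27b² = 4·5³ + 27·1² = 4·125 + 27·1 ≡ 2 (mod 7). Nonzero ⇒ E is nonsingular.
For each x ∈ F_7, compute rhs = x³ + 5·x + 1 mod 7, then count y ∈ F_7 with y² ≡ rhs.
  x = 0: rhs = 1, matching y values: 1, 6 (2 points).
  x = 1: rhs = 0, matching y values: 0 (1 points).
  x = 2: rhs = 5, matching y values: none (0 points).
  x = 3: rhs = 1, matching y values: 1, 6 (2 points).
  x = 4: rhs = 1, matching y values: 1, 6 (2 points).
  x = 5: rhs = 4, matching y values: 2, 5 (2 points).
  x = 6: rhs = 2, matching y values: 3, 4 (2 points).
Total affine count: 11.
Full point count |E(F_7)| = 11 + 1 = 12.
Hasse bound: |12 − (7+1)| = |4| = 4 ≤ 2√7 ≈ 5.2915 ✓.


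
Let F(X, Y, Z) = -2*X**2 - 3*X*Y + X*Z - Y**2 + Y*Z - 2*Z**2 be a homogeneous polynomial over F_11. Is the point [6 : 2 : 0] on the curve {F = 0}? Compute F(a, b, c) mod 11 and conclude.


F(6,2,0) ≡ 9 (mod 11); P is NOT on the curve.

Evaluate F(6, 2, 0) term-by-term (mod 11).
  -2*X**2 ↦ -2·36·1·1 = -72
  -3*X*Y ↦ -3·6·2·1 = -36
  X*Z ↦ 1·6·1·0 = 0
  -Y**2 ↦ -1·1·4·1 = -4
  Y*Z ↦ 1·1·2·0 = 0
  -2*Z**2 ↦ -2·1·1·0 = 0
Sum: F(6, 2, 0) = (-72) + (-36) + (0) + (-4) + (0) + (0) = -112.
Reducing mod 11: -112 ≡ 9 (mod 11).
Since F(a, b, c) ≡ 9 ≠ 0 (mod 11), P does NOT lie on the curve.


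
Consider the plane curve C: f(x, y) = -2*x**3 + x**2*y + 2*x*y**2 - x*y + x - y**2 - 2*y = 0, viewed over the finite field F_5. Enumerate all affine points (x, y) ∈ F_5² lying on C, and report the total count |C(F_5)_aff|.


Affine F_5-points: {(0, 0), (0, 3), (3, 4)}; count = 3.

For each of the 25 pairs (x, y) ∈ F_5², evaluate f(x, y) mod 5. Record the zeros.
  x = 0: [0↦0, 1↦2, 2↦2, 3↦0, 4↦1]  zeros at y ∈ {0, 3}
  x = 1: [0↦4, 1↦3, 2↦4, 3↦2, 4↦2]  zeros at y ∈ ∅
  x = 2: [0↦1, 1↦4, 2↦3, 3↦3, 4↦4]  zeros at y ∈ ∅
  x = 3: [0↦4, 1↦3, 2↦2, 3↦1, 4↦0]  zeros at y ∈ {4}
  x = 4: [0↦1, 1↦3, 2↦4, 3↦4, 4↦3]  zeros at y ∈ ∅
Collecting zeros: affine points = {(0, 0), (0, 3), (3, 4)}.
Total count |C(F_5)_aff| = 3.


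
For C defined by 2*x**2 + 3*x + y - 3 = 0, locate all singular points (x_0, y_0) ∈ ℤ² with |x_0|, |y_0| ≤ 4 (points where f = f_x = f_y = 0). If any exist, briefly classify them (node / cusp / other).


No singular points in the scanned grid; C is smooth there.

Compute partial derivatives:
  f_x = 4*x + 3.
  f_y = 1.
f_y = 1 is a nonzero constant, so f_y never vanishes: no point (x, y) can satisfy f = f_x = f_y = 0. In particular no (x, y) ∈ {−4, ..., 4}² is singular; the curve is smooth.


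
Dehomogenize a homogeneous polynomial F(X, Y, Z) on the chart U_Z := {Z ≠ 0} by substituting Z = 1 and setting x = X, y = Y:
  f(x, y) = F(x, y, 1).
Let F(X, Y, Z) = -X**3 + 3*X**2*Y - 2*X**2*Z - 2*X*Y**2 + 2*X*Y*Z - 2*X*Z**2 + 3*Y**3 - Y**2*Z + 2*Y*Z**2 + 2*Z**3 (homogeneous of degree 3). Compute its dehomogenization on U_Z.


f(x, y) = -x**3 + 3*x**2*y - 2*x**2 - 2*x*y**2 + 2*x*y - 2*x + 3*y**3 - y**2 + 2*y + 2

On U_Z we set Z = 1. Each monomial c·X^i·Y^j·Z^k in F becomes c·x^i·y^j·1^k = c·x^i·y^j.
Substituting Z = 1: F(X, Y, 1) = -x**3 + 3*x**2*y - 2*x**2 - 2*x*y**2 + 2*x*y - 2*x + 3*y**3 - y**2 + 2*y + 2.
Note: deg(f) ≤ deg(F) = 3; strict inequality happens when F is divisible by Z (lost terms).


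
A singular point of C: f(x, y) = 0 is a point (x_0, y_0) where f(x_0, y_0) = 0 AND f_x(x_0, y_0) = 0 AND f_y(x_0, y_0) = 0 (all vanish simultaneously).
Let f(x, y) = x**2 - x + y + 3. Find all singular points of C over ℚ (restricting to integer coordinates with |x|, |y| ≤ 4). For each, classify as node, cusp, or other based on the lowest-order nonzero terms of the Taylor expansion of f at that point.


No singular points in the scanned grid; C is smooth there.

Compute partial derivatives:
  f_x = 2*x - 1.
  f_y = 1.
f_y = 1 is a nonzero constant, so f_y never vanishes: no point (x, y) can satisfy f = f_x = f_y = 0. In particular no (x, y) ∈ {−4, ..., 4}² is singular; the curve is smooth.


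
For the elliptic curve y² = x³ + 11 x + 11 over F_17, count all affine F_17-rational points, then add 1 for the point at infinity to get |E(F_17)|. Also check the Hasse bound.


Affine points = {(4, 0), (5, 2), (5, 15), (6, 2), (6, 15), (8, 4), (8, 13), (10, 4), (10, 13), (11, 1), (11, 16), (12, 1), (12, 16), (14, 6), (14, 11), (15, 7), (15, 10), (16, 4), (16, 13)}; affine count = 19; |E(F_17)| = 20.

Discriminant check: Δ ∝ 4a³ + 27b² = 4·11³ + 27·11² = 4·1331 + 27·121 ≡ 6 (mod 17). Nonzero ⇒ E is nonsingular.
For each x ∈ F_17, compute rhs = x³ + 11·x + 11 mod 17, then count y ∈ F_17 with y² ≡ rhs.
  x = 0: rhs = 11, matching y values: none (0 points).
  x = 1: rhs = 6, matching y values: none (0 points).
  x = 2: rhs = 7, matching y values: none (0 points).
  x = 3: rhs = 3, matching y values: none (0 points).
  x = 4: rhs = 0, matching y values: 0 (1 points).
  x = 5: rhs = 4, matching y values: 2, 15 (2 points).
  x = 6: rhs = 4, matching y values: 2, 15 (2 points).
  x = 7: rhs = 6, matching y values: none (0 points).
  x = 8: rhs = 16, matching y values: 4, 13 (2 points).
  x = 9: rhs = 6, matching y values: none (0 points).
  x = 10: rhs = 16, matching y values: 4, 13 (2 points).
  x = 11: rhs = 1, matching y values: 1, 16 (2 points).
  x = 12: rhs = 1, matching y values: 1, 16 (2 points).
  x = 13: rhs = 5, matching y values: none (0 points).
  x = 14: rhs = 2, matching y values: 6, 11 (2 points).
  x = 15: rhs = 15, matching y values: 7, 10 (2 points).
  x = 16: rhs = 16, matching y values: 4, 13 (2 points).
Total affine count: 19.
Full point count |E(F_17)| = 19 + 1 = 20.
Hasse bound: |20 − (17+1)| = |2| = 2 ≤ 2√17 ≈ 8.2462 ✓.


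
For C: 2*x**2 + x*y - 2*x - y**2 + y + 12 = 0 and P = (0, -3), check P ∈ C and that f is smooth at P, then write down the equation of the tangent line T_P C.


Tangent line at P: -5*x + 7*y + 21 = 0.

Step 1: f(0, -3) = 0, so P lies on C.
Step 2: partial derivatives
  f_x(x, y) = 4*x + y - 2, f_y(x, y) = x - 2*y + 1.
  f_x(P) = -5, f_y(P) = 7 (gradient nonzero, so P is smooth).
Step 3: tangent line at P: -5·(x − 0) + 7·(y − -3) = 0.
Expanding: -5*x + 7*y + 21 = 0.


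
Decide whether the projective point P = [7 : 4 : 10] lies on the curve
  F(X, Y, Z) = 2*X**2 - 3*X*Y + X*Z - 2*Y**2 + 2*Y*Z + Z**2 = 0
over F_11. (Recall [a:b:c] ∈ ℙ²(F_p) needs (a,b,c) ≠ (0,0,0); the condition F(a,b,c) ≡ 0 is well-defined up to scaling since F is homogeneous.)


F(7,4,10) ≡ 1 (mod 11); P is NOT on the curve.

Evaluate F(7, 4, 10) term-by-term (mod 11).
  2*X**2 ↦ 2·49·1·1 = 98
  -3*X*Y ↦ -3·7·4·1 = -84
  X*Z ↦ 1·7·1·10 = 70
  -2*Y**2 ↦ -2·1·16·1 = -32
  2*Y*Z ↦ 2·1·4·10 = 80
  Z**2 ↦ 1·1·1·100 = 100
Sum: F(7, 4, 10) = (98) + (-84) + (70) + (-32) + (80) + (100) = 232.
Reducing mod 11: 232 ≡ 1 (mod 11).
Since F(a, b, c) ≡ 1 ≠ 0 (mod 11), P does NOT lie on the curve.
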